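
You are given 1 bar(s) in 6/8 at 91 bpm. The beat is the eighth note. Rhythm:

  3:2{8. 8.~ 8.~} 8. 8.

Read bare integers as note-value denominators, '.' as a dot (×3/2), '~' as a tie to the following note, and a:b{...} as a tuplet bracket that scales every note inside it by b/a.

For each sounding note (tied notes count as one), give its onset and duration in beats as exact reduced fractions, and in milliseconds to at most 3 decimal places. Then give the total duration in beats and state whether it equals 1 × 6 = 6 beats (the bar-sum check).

1) 0.0ms=0b +659.341ms=1b
2) 659.341ms=1b +2307.692ms=7/2b
3) 2967.033ms=9/2b +989.011ms=3/2b
Σ=6b of 6 (91bpm 6/8) — PASS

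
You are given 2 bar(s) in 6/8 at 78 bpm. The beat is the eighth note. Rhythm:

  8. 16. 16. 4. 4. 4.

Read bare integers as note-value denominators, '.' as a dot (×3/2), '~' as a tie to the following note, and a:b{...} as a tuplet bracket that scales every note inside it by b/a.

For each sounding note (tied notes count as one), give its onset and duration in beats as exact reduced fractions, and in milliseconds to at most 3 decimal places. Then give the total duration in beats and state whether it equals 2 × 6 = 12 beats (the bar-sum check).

1) 0.0ms=0b +1153.846ms=3/2b
2) 1153.846ms=3/2b +576.923ms=3/4b
3) 1730.769ms=9/4b +576.923ms=3/4b
4) 2307.692ms=3b +2307.692ms=3b
5) 4615.385ms=6b +2307.692ms=3b
6) 6923.077ms=9b +2307.692ms=3b
Σ=12b of 12 (78bpm 6/8) — PASS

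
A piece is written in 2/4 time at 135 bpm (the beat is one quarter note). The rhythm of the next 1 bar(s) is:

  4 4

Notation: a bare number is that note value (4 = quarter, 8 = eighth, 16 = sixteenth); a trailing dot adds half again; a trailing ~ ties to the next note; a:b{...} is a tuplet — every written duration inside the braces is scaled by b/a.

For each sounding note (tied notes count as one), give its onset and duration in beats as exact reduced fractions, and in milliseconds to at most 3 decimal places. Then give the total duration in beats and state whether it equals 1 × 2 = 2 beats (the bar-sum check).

1) 0.0ms=0b +444.444ms=1b
2) 444.444ms=1b +444.444ms=1b
Σ=2b of 2 (135bpm 2/4) — PASS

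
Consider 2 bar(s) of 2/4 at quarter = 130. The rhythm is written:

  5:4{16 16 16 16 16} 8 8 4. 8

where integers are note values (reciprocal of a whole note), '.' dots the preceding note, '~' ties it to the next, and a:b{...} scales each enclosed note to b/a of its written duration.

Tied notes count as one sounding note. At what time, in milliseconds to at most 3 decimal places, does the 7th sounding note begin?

1. 0.0ms @ 0 + 92.308ms (1/5)
2. 92.308ms @ 1/5 + 92.308ms (1/5)
3. 184.615ms @ 2/5 + 92.308ms (1/5)
4. 276.923ms @ 3/5 + 92.308ms (1/5)
5. 369.231ms @ 4/5 + 92.308ms (1/5)
6. 461.538ms @ 1 + 230.769ms (1/2)
7. 692.308ms @ 3/2 + 230.769ms (1/2)
8. 923.077ms @ 2 + 692.308ms (3/2)
9. 1615.385ms @ 7/2 + 230.769ms (1/2)

note 7 onset = 3/2b = 692.308ms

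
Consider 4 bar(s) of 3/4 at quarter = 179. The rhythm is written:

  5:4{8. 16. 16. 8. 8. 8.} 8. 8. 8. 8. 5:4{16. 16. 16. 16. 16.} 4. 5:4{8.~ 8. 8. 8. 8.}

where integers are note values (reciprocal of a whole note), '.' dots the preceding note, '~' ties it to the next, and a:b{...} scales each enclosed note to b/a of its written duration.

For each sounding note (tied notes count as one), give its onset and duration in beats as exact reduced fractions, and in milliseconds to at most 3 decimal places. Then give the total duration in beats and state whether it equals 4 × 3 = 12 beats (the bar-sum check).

1) 0.0ms=0b +201.117ms=3/5b
2) 201.117ms=3/5b +100.559ms=3/10b
3) 301.676ms=9/10b +100.559ms=3/10b
4) 402.235ms=6/5b +201.117ms=3/5b
5) 603.352ms=9/5b +201.117ms=3/5b
6) 804.469ms=12/5b +201.117ms=3/5b
7) 1005.587ms=3b +251.397ms=3/4b
8) 1256.983ms=15/4b +251.397ms=3/4b
9) 1508.38ms=9/2b +251.397ms=3/4b
10) 1759.777ms=21/4b +251.397ms=3/4b
11) 2011.173ms=6b +100.559ms=3/10b
12) 2111.732ms=63/10b +100.559ms=3/10b
13) 2212.291ms=33/5b +100.559ms=3/10b
14) 2312.849ms=69/10b +100.559ms=3/10b
15) 2413.408ms=36/5b +100.559ms=3/10b
16) 2513.966ms=15/2b +502.793ms=3/2b
17) 3016.76ms=9b +402.235ms=6/5b
18) 3418.994ms=51/5b +201.117ms=3/5b
19) 3620.112ms=54/5b +201.117ms=3/5b
20) 3821.229ms=57/5b +201.117ms=3/5b
Σ=12b of 12 (179bpm 3/4) — PASS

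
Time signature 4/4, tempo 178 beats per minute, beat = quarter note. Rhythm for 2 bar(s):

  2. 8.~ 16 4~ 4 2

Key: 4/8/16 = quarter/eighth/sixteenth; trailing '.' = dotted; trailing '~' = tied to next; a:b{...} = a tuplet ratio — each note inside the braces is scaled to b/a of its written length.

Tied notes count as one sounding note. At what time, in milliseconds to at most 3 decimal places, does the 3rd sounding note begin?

1. 0.0ms @ 0 + 1011.236ms (3)
2. 1011.236ms @ 3 + 337.079ms (1)
3. 1348.315ms @ 4 + 674.157ms (2)
4. 2022.472ms @ 6 + 674.157ms (2)

note 3 onset = 4b = 1348.315ms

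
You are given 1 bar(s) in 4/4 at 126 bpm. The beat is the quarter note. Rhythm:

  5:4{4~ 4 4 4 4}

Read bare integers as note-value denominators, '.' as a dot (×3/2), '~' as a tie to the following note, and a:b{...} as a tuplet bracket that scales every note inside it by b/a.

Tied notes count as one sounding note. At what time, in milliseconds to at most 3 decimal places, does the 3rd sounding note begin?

1. 0.0ms @ 0 + 761.905ms (8/5)
2. 761.905ms @ 8/5 + 380.952ms (4/5)
3. 1142.857ms @ 12/5 + 380.952ms (4/5)
4. 1523.81ms @ 16/5 + 380.952ms (4/5)

note 3 onset = 12/5b = 1142.857ms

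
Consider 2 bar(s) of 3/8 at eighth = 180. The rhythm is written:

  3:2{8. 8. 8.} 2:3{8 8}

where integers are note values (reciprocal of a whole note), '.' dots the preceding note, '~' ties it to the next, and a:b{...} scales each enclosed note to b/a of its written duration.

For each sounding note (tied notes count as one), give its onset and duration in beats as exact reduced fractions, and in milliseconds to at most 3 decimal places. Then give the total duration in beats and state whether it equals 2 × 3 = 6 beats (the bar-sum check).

1) 0.0ms=0b +333.333ms=1b
2) 333.333ms=1b +333.333ms=1b
3) 666.667ms=2b +333.333ms=1b
4) 1000.0ms=3b +500.0ms=3/2b
5) 1500.0ms=9/2b +500.0ms=3/2b
Σ=6b of 6 (180bpm 3/8) — PASS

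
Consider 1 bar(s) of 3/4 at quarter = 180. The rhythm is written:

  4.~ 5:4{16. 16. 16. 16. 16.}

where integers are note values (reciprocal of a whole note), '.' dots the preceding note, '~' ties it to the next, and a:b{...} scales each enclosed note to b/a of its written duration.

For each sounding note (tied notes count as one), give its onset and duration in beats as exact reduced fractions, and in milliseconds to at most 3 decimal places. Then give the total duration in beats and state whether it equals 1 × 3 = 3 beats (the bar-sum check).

1) 0.0ms=0b +600.0ms=9/5b
2) 600.0ms=9/5b +100.0ms=3/10b
3) 700.0ms=21/10b +100.0ms=3/10b
4) 800.0ms=12/5b +100.0ms=3/10b
5) 900.0ms=27/10b +100.0ms=3/10b
Σ=3b of 3 (180bpm 3/4) — PASS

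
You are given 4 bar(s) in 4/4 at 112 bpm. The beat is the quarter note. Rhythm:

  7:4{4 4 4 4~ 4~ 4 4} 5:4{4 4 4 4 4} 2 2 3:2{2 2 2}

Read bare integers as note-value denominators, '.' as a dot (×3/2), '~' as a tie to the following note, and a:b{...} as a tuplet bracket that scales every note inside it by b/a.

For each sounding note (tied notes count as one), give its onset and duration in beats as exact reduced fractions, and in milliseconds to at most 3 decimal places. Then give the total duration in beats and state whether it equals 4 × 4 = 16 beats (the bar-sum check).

1) 0.0ms=0b +306.122ms=4/7b
2) 306.122ms=4/7b +306.122ms=4/7b
3) 612.245ms=8/7b +306.122ms=4/7b
4) 918.367ms=12/7b +918.367ms=12/7b
5) 1836.735ms=24/7b +306.122ms=4/7b
6) 2142.857ms=4b +428.571ms=4/5b
7) 2571.429ms=24/5b +428.571ms=4/5b
8) 3000.0ms=28/5b +428.571ms=4/5b
9) 3428.571ms=32/5b +428.571ms=4/5b
10) 3857.143ms=36/5b +428.571ms=4/5b
11) 4285.714ms=8b +1071.429ms=2b
12) 5357.143ms=10b +1071.429ms=2b
13) 6428.571ms=12b +714.286ms=4/3b
14) 7142.857ms=40/3b +714.286ms=4/3b
15) 7857.143ms=44/3b +714.286ms=4/3b
Σ=16b of 16 (112bpm 4/4) — PASS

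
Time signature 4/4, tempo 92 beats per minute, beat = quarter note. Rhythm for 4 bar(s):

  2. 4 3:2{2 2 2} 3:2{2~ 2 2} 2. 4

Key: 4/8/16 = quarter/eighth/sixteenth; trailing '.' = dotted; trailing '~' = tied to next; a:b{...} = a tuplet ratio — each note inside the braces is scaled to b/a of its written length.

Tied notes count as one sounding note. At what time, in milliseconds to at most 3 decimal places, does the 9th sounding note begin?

note 9 onset = 15b = 9782.609ms

1. 0.0ms @ 0 + 1956.522ms (3)
2. 1956.522ms @ 3 + 652.174ms (1)
3. 2608.696ms @ 4 + 869.565ms (4/3)
4. 3478.261ms @ 16/3 + 869.565ms (4/3)
5. 4347.826ms @ 20/3 + 869.565ms (4/3)
6. 5217.391ms @ 8 + 1739.13ms (8/3)
7. 6956.522ms @ 32/3 + 869.565ms (4/3)
8. 7826.087ms @ 12 + 1956.522ms (3)
9. 9782.609ms @ 15 + 652.174ms (1)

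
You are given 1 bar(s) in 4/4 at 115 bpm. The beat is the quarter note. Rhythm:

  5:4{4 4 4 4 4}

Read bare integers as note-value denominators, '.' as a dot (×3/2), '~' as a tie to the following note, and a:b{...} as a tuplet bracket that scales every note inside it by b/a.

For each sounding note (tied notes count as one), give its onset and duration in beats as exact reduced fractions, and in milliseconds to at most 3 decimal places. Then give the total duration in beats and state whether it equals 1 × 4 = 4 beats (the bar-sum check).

1) 0.0ms=0b +417.391ms=4/5b
2) 417.391ms=4/5b +417.391ms=4/5b
3) 834.783ms=8/5b +417.391ms=4/5b
4) 1252.174ms=12/5b +417.391ms=4/5b
5) 1669.565ms=16/5b +417.391ms=4/5b
Σ=4b of 4 (115bpm 4/4) — PASS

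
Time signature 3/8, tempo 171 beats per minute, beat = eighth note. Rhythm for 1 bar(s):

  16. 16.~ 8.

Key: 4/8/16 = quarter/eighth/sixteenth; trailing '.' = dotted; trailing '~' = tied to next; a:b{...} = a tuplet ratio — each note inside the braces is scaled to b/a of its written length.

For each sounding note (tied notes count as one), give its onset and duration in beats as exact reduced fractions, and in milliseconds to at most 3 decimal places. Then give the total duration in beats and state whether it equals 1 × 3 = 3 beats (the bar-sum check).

1) 0.0ms=0b +263.158ms=3/4b
2) 263.158ms=3/4b +789.474ms=9/4b
Σ=3b of 3 (171bpm 3/8) — PASS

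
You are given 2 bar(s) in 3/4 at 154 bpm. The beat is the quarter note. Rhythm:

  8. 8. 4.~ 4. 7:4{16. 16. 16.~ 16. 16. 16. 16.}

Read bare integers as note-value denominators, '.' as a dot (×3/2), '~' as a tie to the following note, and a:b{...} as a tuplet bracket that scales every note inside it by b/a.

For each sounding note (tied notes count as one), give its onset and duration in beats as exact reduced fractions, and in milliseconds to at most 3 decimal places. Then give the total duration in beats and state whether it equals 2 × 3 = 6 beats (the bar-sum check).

1) 0.0ms=0b +292.208ms=3/4b
2) 292.208ms=3/4b +292.208ms=3/4b
3) 584.416ms=3/2b +1168.831ms=3b
4) 1753.247ms=9/2b +83.488ms=3/14b
5) 1836.735ms=33/7b +83.488ms=3/14b
6) 1920.223ms=69/14b +166.976ms=3/7b
7) 2087.199ms=75/14b +83.488ms=3/14b
8) 2170.686ms=39/7b +83.488ms=3/14b
9) 2254.174ms=81/14b +83.488ms=3/14b
Σ=6b of 6 (154bpm 3/4) — PASS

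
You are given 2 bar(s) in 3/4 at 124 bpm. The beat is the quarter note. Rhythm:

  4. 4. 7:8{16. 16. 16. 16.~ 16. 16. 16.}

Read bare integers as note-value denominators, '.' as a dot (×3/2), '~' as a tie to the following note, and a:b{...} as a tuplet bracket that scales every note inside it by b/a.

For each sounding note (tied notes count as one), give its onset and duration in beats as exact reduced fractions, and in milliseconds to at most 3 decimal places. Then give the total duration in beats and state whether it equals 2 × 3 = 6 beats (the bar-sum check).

1) 0.0ms=0b +725.806ms=3/2b
2) 725.806ms=3/2b +725.806ms=3/2b
3) 1451.613ms=3b +207.373ms=3/7b
4) 1658.986ms=24/7b +207.373ms=3/7b
5) 1866.359ms=27/7b +207.373ms=3/7b
6) 2073.733ms=30/7b +414.747ms=6/7b
7) 2488.479ms=36/7b +207.373ms=3/7b
8) 2695.853ms=39/7b +207.373ms=3/7b
Σ=6b of 6 (124bpm 3/4) — PASS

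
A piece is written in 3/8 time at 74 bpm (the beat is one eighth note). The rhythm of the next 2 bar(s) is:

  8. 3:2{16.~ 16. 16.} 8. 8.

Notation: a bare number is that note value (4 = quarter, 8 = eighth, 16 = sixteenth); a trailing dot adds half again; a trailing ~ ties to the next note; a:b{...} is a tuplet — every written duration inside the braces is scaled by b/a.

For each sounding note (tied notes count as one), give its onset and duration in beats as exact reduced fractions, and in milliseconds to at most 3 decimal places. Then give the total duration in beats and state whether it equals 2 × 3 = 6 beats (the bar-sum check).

1) 0.0ms=0b +1216.216ms=3/2b
2) 1216.216ms=3/2b +810.811ms=1b
3) 2027.027ms=5/2b +405.405ms=1/2b
4) 2432.432ms=3b +1216.216ms=3/2b
5) 3648.649ms=9/2b +1216.216ms=3/2b
Σ=6b of 6 (74bpm 3/8) — PASS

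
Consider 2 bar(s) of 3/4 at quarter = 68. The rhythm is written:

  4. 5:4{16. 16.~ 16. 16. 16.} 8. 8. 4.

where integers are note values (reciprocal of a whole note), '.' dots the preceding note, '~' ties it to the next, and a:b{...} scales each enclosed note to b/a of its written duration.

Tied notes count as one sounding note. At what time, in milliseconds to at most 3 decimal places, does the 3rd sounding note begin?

note 3 onset = 9/5b = 1588.235ms

1. 0.0ms @ 0 + 1323.529ms (3/2)
2. 1323.529ms @ 3/2 + 264.706ms (3/10)
3. 1588.235ms @ 9/5 + 529.412ms (3/5)
4. 2117.647ms @ 12/5 + 264.706ms (3/10)
5. 2382.353ms @ 27/10 + 264.706ms (3/10)
6. 2647.059ms @ 3 + 661.765ms (3/4)
7. 3308.824ms @ 15/4 + 661.765ms (3/4)
8. 3970.588ms @ 9/2 + 1323.529ms (3/2)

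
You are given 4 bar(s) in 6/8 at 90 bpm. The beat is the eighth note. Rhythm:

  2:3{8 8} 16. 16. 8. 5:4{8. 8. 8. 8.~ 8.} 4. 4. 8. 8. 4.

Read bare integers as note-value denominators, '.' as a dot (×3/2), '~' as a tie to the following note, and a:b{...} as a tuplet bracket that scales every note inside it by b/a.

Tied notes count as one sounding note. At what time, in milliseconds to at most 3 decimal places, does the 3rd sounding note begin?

note 3 onset = 3b = 2000.0ms

1. 0.0ms @ 0 + 1000.0ms (3/2)
2. 1000.0ms @ 3/2 + 1000.0ms (3/2)
3. 2000.0ms @ 3 + 500.0ms (3/4)
4. 2500.0ms @ 15/4 + 500.0ms (3/4)
5. 3000.0ms @ 9/2 + 1000.0ms (3/2)
6. 4000.0ms @ 6 + 800.0ms (6/5)
7. 4800.0ms @ 36/5 + 800.0ms (6/5)
8. 5600.0ms @ 42/5 + 800.0ms (6/5)
9. 6400.0ms @ 48/5 + 1600.0ms (12/5)
10. 8000.0ms @ 12 + 2000.0ms (3)
11. 10000.0ms @ 15 + 2000.0ms (3)
12. 12000.0ms @ 18 + 1000.0ms (3/2)
13. 13000.0ms @ 39/2 + 1000.0ms (3/2)
14. 14000.0ms @ 21 + 2000.0ms (3)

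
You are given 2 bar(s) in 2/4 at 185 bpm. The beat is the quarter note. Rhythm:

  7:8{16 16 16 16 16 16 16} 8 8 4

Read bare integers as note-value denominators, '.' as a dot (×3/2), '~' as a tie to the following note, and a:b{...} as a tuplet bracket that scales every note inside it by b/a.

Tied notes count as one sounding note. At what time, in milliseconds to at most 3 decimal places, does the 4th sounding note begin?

1. 0.0ms @ 0 + 92.664ms (2/7)
2. 92.664ms @ 2/7 + 92.664ms (2/7)
3. 185.328ms @ 4/7 + 92.664ms (2/7)
4. 277.992ms @ 6/7 + 92.664ms (2/7)
5. 370.656ms @ 8/7 + 92.664ms (2/7)
6. 463.32ms @ 10/7 + 92.664ms (2/7)
7. 555.985ms @ 12/7 + 92.664ms (2/7)
8. 648.649ms @ 2 + 162.162ms (1/2)
9. 810.811ms @ 5/2 + 162.162ms (1/2)
10. 972.973ms @ 3 + 324.324ms (1)

note 4 onset = 6/7b = 277.992ms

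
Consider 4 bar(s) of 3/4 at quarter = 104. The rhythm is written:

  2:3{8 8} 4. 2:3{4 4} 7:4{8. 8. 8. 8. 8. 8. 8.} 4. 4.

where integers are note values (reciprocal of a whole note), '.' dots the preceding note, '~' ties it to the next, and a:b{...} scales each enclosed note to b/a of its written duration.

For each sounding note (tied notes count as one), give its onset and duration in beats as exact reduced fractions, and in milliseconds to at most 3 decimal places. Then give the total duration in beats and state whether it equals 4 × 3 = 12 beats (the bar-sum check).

1) 0.0ms=0b +432.692ms=3/4b
2) 432.692ms=3/4b +432.692ms=3/4b
3) 865.385ms=3/2b +865.385ms=3/2b
4) 1730.769ms=3b +865.385ms=3/2b
5) 2596.154ms=9/2b +865.385ms=3/2b
6) 3461.538ms=6b +247.253ms=3/7b
7) 3708.791ms=45/7b +247.253ms=3/7b
8) 3956.044ms=48/7b +247.253ms=3/7b
9) 4203.297ms=51/7b +247.253ms=3/7b
10) 4450.549ms=54/7b +247.253ms=3/7b
11) 4697.802ms=57/7b +247.253ms=3/7b
12) 4945.055ms=60/7b +247.253ms=3/7b
13) 5192.308ms=9b +865.385ms=3/2b
14) 6057.692ms=21/2b +865.385ms=3/2b
Σ=12b of 12 (104bpm 3/4) — PASS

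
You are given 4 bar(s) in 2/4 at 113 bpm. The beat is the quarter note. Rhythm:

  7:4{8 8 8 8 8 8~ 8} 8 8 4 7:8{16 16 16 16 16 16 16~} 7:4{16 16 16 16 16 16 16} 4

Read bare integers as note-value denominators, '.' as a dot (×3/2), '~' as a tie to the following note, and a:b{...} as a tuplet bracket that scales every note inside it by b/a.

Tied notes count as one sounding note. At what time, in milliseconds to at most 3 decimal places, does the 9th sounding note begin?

1. 0.0ms @ 0 + 151.707ms (2/7)
2. 151.707ms @ 2/7 + 151.707ms (2/7)
3. 303.413ms @ 4/7 + 151.707ms (2/7)
4. 455.12ms @ 6/7 + 151.707ms (2/7)
5. 606.827ms @ 8/7 + 151.707ms (2/7)
6. 758.534ms @ 10/7 + 303.413ms (4/7)
7. 1061.947ms @ 2 + 265.487ms (1/2)
8. 1327.434ms @ 5/2 + 265.487ms (1/2)
9. 1592.92ms @ 3 + 530.973ms (1)
10. 2123.894ms @ 4 + 151.707ms (2/7)
11. 2275.601ms @ 30/7 + 151.707ms (2/7)
12. 2427.307ms @ 32/7 + 151.707ms (2/7)
13. 2579.014ms @ 34/7 + 151.707ms (2/7)
14. 2730.721ms @ 36/7 + 151.707ms (2/7)
15. 2882.427ms @ 38/7 + 151.707ms (2/7)
16. 3034.134ms @ 40/7 + 227.56ms (3/7)
17. 3261.694ms @ 43/7 + 75.853ms (1/7)
18. 3337.547ms @ 44/7 + 75.853ms (1/7)
19. 3413.401ms @ 45/7 + 75.853ms (1/7)
20. 3489.254ms @ 46/7 + 75.853ms (1/7)
21. 3565.107ms @ 47/7 + 75.853ms (1/7)
22. 3640.961ms @ 48/7 + 75.853ms (1/7)
23. 3716.814ms @ 7 + 530.973ms (1)

note 9 onset = 3b = 1592.92ms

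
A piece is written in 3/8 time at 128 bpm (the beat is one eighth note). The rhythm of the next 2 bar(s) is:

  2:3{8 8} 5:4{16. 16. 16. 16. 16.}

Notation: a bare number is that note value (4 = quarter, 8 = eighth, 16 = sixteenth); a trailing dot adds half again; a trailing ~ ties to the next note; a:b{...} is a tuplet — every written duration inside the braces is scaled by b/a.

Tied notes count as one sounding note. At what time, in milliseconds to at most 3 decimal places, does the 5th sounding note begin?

1. 0.0ms @ 0 + 703.125ms (3/2)
2. 703.125ms @ 3/2 + 703.125ms (3/2)
3. 1406.25ms @ 3 + 281.25ms (3/5)
4. 1687.5ms @ 18/5 + 281.25ms (3/5)
5. 1968.75ms @ 21/5 + 281.25ms (3/5)
6. 2250.0ms @ 24/5 + 281.25ms (3/5)
7. 2531.25ms @ 27/5 + 281.25ms (3/5)

note 5 onset = 21/5b = 1968.75ms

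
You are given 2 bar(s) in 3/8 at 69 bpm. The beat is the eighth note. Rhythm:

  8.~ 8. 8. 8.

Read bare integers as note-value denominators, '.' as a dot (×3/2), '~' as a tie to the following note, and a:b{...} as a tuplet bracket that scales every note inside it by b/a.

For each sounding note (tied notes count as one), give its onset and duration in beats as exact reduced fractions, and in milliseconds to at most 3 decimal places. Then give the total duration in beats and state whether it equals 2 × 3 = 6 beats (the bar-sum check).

1) 0.0ms=0b +2608.696ms=3b
2) 2608.696ms=3b +1304.348ms=3/2b
3) 3913.043ms=9/2b +1304.348ms=3/2b
Σ=6b of 6 (69bpm 3/8) — PASS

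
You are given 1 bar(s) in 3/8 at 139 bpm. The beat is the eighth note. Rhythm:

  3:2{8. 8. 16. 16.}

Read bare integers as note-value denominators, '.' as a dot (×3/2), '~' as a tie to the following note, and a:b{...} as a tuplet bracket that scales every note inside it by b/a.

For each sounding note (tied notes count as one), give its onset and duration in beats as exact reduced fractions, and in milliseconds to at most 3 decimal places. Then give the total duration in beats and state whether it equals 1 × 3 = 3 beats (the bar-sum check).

1) 0.0ms=0b +431.655ms=1b
2) 431.655ms=1b +431.655ms=1b
3) 863.309ms=2b +215.827ms=1/2b
4) 1079.137ms=5/2b +215.827ms=1/2b
Σ=3b of 3 (139bpm 3/8) — PASS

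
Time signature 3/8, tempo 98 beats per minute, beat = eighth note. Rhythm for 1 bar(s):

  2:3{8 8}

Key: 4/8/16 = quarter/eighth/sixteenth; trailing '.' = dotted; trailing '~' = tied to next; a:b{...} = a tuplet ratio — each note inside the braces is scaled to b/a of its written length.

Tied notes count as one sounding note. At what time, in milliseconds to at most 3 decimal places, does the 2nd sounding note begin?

1. 0.0ms @ 0 + 918.367ms (3/2)
2. 918.367ms @ 3/2 + 918.367ms (3/2)

note 2 onset = 3/2b = 918.367ms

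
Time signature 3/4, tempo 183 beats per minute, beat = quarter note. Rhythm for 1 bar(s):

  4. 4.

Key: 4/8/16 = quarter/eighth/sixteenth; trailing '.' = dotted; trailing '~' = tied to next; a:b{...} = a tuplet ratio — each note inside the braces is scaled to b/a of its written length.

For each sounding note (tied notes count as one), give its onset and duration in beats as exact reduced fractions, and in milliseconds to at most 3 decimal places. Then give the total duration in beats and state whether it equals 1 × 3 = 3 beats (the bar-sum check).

1) 0.0ms=0b +491.803ms=3/2b
2) 491.803ms=3/2b +491.803ms=3/2b
Σ=3b of 3 (183bpm 3/4) — PASS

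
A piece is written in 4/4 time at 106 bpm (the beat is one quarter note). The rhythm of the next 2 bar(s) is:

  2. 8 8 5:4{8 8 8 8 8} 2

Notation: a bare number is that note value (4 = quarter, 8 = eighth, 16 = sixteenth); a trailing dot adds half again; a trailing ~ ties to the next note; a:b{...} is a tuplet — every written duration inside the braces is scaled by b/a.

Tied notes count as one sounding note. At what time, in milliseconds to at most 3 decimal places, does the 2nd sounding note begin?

note 2 onset = 3b = 1698.113ms

1. 0.0ms @ 0 + 1698.113ms (3)
2. 1698.113ms @ 3 + 283.019ms (1/2)
3. 1981.132ms @ 7/2 + 283.019ms (1/2)
4. 2264.151ms @ 4 + 226.415ms (2/5)
5. 2490.566ms @ 22/5 + 226.415ms (2/5)
6. 2716.981ms @ 24/5 + 226.415ms (2/5)
7. 2943.396ms @ 26/5 + 226.415ms (2/5)
8. 3169.811ms @ 28/5 + 226.415ms (2/5)
9. 3396.226ms @ 6 + 1132.075ms (2)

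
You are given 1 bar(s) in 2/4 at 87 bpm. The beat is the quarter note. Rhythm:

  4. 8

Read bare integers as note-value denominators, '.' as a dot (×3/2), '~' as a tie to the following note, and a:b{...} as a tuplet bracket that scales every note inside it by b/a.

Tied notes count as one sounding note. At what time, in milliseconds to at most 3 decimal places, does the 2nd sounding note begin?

note 2 onset = 3/2b = 1034.483ms

1. 0.0ms @ 0 + 1034.483ms (3/2)
2. 1034.483ms @ 3/2 + 344.828ms (1/2)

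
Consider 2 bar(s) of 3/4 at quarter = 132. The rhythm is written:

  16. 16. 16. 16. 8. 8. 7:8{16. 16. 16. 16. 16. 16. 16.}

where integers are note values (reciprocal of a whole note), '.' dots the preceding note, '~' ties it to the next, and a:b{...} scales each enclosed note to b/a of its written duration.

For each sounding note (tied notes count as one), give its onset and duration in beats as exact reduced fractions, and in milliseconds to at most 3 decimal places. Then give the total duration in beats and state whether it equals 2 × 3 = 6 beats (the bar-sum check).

1) 0.0ms=0b +170.455ms=3/8b
2) 170.455ms=3/8b +170.455ms=3/8b
3) 340.909ms=3/4b +170.455ms=3/8b
4) 511.364ms=9/8b +170.455ms=3/8b
5) 681.818ms=3/2b +340.909ms=3/4b
6) 1022.727ms=9/4b +340.909ms=3/4b
7) 1363.636ms=3b +194.805ms=3/7b
8) 1558.442ms=24/7b +194.805ms=3/7b
9) 1753.247ms=27/7b +194.805ms=3/7b
10) 1948.052ms=30/7b +194.805ms=3/7b
11) 2142.857ms=33/7b +194.805ms=3/7b
12) 2337.662ms=36/7b +194.805ms=3/7b
13) 2532.468ms=39/7b +194.805ms=3/7b
Σ=6b of 6 (132bpm 3/4) — PASS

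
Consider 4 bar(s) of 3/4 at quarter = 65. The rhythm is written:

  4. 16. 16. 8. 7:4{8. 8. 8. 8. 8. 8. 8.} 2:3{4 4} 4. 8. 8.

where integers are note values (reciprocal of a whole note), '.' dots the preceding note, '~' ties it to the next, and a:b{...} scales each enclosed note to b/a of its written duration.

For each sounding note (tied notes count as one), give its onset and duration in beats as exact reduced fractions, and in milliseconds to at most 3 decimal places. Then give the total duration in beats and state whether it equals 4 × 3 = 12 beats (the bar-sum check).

1) 0.0ms=0b +1384.615ms=3/2b
2) 1384.615ms=3/2b +346.154ms=3/8b
3) 1730.769ms=15/8b +346.154ms=3/8b
4) 2076.923ms=9/4b +692.308ms=3/4b
5) 2769.231ms=3b +395.604ms=3/7b
6) 3164.835ms=24/7b +395.604ms=3/7b
7) 3560.44ms=27/7b +395.604ms=3/7b
8) 3956.044ms=30/7b +395.604ms=3/7b
9) 4351.648ms=33/7b +395.604ms=3/7b
10) 4747.253ms=36/7b +395.604ms=3/7b
11) 5142.857ms=39/7b +395.604ms=3/7b
12) 5538.462ms=6b +1384.615ms=3/2b
13) 6923.077ms=15/2b +1384.615ms=3/2b
14) 8307.692ms=9b +1384.615ms=3/2b
15) 9692.308ms=21/2b +692.308ms=3/4b
16) 10384.615ms=45/4b +692.308ms=3/4b
Σ=12b of 12 (65bpm 3/4) — PASS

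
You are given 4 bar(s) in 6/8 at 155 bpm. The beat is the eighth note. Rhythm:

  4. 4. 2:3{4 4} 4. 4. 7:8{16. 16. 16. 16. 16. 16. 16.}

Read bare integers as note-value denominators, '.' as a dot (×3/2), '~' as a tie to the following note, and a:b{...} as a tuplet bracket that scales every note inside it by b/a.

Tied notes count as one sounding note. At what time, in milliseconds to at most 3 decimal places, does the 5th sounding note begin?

1. 0.0ms @ 0 + 1161.29ms (3)
2. 1161.29ms @ 3 + 1161.29ms (3)
3. 2322.581ms @ 6 + 1161.29ms (3)
4. 3483.871ms @ 9 + 1161.29ms (3)
5. 4645.161ms @ 12 + 1161.29ms (3)
6. 5806.452ms @ 15 + 1161.29ms (3)
7. 6967.742ms @ 18 + 331.797ms (6/7)
8. 7299.539ms @ 132/7 + 331.797ms (6/7)
9. 7631.336ms @ 138/7 + 331.797ms (6/7)
10. 7963.134ms @ 144/7 + 331.797ms (6/7)
11. 8294.931ms @ 150/7 + 331.797ms (6/7)
12. 8626.728ms @ 156/7 + 331.797ms (6/7)
13. 8958.525ms @ 162/7 + 331.797ms (6/7)

note 5 onset = 12b = 4645.161ms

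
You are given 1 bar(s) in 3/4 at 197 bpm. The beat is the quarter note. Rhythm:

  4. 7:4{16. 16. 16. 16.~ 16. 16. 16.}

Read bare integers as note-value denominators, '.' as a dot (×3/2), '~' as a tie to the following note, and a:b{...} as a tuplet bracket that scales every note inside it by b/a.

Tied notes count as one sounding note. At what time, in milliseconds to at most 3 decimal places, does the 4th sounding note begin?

note 4 onset = 27/14b = 587.382ms

1. 0.0ms @ 0 + 456.853ms (3/2)
2. 456.853ms @ 3/2 + 65.265ms (3/14)
3. 522.117ms @ 12/7 + 65.265ms (3/14)
4. 587.382ms @ 27/14 + 65.265ms (3/14)
5. 652.647ms @ 15/7 + 130.529ms (3/7)
6. 783.176ms @ 18/7 + 65.265ms (3/14)
7. 848.441ms @ 39/14 + 65.265ms (3/14)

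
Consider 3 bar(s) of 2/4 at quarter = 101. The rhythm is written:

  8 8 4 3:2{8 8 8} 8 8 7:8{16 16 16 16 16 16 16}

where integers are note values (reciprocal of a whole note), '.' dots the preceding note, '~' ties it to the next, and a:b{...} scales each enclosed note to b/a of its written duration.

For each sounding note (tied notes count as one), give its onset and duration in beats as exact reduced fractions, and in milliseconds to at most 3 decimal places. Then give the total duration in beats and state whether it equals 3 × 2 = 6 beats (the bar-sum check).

1) 0.0ms=0b +297.03ms=1/2b
2) 297.03ms=1/2b +297.03ms=1/2b
3) 594.059ms=1b +594.059ms=1b
4) 1188.119ms=2b +198.02ms=1/3b
5) 1386.139ms=7/3b +198.02ms=1/3b
6) 1584.158ms=8/3b +198.02ms=1/3b
7) 1782.178ms=3b +297.03ms=1/2b
8) 2079.208ms=7/2b +297.03ms=1/2b
9) 2376.238ms=4b +169.731ms=2/7b
10) 2545.969ms=30/7b +169.731ms=2/7b
11) 2715.7ms=32/7b +169.731ms=2/7b
12) 2885.431ms=34/7b +169.731ms=2/7b
13) 3055.163ms=36/7b +169.731ms=2/7b
14) 3224.894ms=38/7b +169.731ms=2/7b
15) 3394.625ms=40/7b +169.731ms=2/7b
Σ=6b of 6 (101bpm 2/4) — PASS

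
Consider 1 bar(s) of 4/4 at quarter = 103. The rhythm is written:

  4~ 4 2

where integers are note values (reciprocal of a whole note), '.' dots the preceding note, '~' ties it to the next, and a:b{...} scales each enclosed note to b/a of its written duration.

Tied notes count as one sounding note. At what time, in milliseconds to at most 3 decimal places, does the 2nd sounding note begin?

1. 0.0ms @ 0 + 1165.049ms (2)
2. 1165.049ms @ 2 + 1165.049ms (2)

note 2 onset = 2b = 1165.049ms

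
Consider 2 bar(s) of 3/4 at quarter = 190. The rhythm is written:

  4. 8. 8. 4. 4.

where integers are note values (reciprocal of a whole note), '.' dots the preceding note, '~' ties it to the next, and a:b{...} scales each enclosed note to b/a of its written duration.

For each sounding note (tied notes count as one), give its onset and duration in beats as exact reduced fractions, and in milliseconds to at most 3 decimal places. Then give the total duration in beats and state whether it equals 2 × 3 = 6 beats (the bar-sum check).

1) 0.0ms=0b +473.684ms=3/2b
2) 473.684ms=3/2b +236.842ms=3/4b
3) 710.526ms=9/4b +236.842ms=3/4b
4) 947.368ms=3b +473.684ms=3/2b
5) 1421.053ms=9/2b +473.684ms=3/2b
Σ=6b of 6 (190bpm 3/4) — PASS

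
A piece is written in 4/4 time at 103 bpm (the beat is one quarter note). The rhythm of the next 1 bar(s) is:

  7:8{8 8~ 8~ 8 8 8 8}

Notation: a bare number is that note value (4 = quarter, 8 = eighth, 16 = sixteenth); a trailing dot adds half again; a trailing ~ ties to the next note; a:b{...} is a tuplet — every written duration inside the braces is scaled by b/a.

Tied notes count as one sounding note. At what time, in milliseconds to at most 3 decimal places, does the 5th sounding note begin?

1. 0.0ms @ 0 + 332.871ms (4/7)
2. 332.871ms @ 4/7 + 998.613ms (12/7)
3. 1331.484ms @ 16/7 + 332.871ms (4/7)
4. 1664.355ms @ 20/7 + 332.871ms (4/7)
5. 1997.226ms @ 24/7 + 332.871ms (4/7)

note 5 onset = 24/7b = 1997.226ms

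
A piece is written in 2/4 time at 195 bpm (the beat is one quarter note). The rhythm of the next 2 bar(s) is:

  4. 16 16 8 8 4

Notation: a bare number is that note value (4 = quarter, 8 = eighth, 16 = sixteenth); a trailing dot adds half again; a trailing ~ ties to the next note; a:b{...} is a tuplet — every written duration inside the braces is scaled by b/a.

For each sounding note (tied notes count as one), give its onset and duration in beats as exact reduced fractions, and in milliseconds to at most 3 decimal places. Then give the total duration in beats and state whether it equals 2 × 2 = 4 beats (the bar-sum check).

1) 0.0ms=0b +461.538ms=3/2b
2) 461.538ms=3/2b +76.923ms=1/4b
3) 538.462ms=7/4b +76.923ms=1/4b
4) 615.385ms=2b +153.846ms=1/2b
5) 769.231ms=5/2b +153.846ms=1/2b
6) 923.077ms=3b +307.692ms=1b
Σ=4b of 4 (195bpm 2/4) — PASS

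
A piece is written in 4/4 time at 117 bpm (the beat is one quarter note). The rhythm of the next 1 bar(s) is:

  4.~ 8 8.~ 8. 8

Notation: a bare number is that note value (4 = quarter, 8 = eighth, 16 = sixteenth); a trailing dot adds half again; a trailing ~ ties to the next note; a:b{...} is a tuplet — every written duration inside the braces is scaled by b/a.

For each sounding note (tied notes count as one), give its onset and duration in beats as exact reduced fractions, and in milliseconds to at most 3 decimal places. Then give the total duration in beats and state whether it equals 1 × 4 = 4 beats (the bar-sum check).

1) 0.0ms=0b +1025.641ms=2b
2) 1025.641ms=2b +769.231ms=3/2b
3) 1794.872ms=7/2b +256.41ms=1/2b
Σ=4b of 4 (117bpm 4/4) — PASS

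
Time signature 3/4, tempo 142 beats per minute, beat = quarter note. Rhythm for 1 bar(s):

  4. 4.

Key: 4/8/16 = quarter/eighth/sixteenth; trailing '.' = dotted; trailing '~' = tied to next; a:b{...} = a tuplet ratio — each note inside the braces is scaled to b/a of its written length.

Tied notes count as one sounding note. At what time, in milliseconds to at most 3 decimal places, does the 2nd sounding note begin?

note 2 onset = 3/2b = 633.803ms

1. 0.0ms @ 0 + 633.803ms (3/2)
2. 633.803ms @ 3/2 + 633.803ms (3/2)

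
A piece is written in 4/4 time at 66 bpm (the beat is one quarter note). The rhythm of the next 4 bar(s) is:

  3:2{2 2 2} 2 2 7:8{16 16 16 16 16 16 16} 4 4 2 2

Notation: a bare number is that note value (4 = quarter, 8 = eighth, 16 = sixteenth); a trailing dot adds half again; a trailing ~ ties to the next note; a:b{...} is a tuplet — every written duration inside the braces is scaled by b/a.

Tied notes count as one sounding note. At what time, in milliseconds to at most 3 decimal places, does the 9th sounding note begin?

1. 0.0ms @ 0 + 1212.121ms (4/3)
2. 1212.121ms @ 4/3 + 1212.121ms (4/3)
3. 2424.242ms @ 8/3 + 1212.121ms (4/3)
4. 3636.364ms @ 4 + 1818.182ms (2)
5. 5454.545ms @ 6 + 1818.182ms (2)
6. 7272.727ms @ 8 + 259.74ms (2/7)
7. 7532.468ms @ 58/7 + 259.74ms (2/7)
8. 7792.208ms @ 60/7 + 259.74ms (2/7)
9. 8051.948ms @ 62/7 + 259.74ms (2/7)
10. 8311.688ms @ 64/7 + 259.74ms (2/7)
11. 8571.429ms @ 66/7 + 259.74ms (2/7)
12. 8831.169ms @ 68/7 + 259.74ms (2/7)
13. 9090.909ms @ 10 + 909.091ms (1)
14. 10000.0ms @ 11 + 909.091ms (1)
15. 10909.091ms @ 12 + 1818.182ms (2)
16. 12727.273ms @ 14 + 1818.182ms (2)

note 9 onset = 62/7b = 8051.948ms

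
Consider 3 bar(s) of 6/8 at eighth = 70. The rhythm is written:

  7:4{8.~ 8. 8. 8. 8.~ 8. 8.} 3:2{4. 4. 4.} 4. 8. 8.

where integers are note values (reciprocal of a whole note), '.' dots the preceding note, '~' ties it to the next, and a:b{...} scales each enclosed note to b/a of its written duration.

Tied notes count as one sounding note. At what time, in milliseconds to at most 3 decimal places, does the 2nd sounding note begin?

1. 0.0ms @ 0 + 1469.388ms (12/7)
2. 1469.388ms @ 12/7 + 734.694ms (6/7)
3. 2204.082ms @ 18/7 + 734.694ms (6/7)
4. 2938.776ms @ 24/7 + 1469.388ms (12/7)
5. 4408.163ms @ 36/7 + 734.694ms (6/7)
6. 5142.857ms @ 6 + 1714.286ms (2)
7. 6857.143ms @ 8 + 1714.286ms (2)
8. 8571.429ms @ 10 + 1714.286ms (2)
9. 10285.714ms @ 12 + 2571.429ms (3)
10. 12857.143ms @ 15 + 1285.714ms (3/2)
11. 14142.857ms @ 33/2 + 1285.714ms (3/2)

note 2 onset = 12/7b = 1469.388ms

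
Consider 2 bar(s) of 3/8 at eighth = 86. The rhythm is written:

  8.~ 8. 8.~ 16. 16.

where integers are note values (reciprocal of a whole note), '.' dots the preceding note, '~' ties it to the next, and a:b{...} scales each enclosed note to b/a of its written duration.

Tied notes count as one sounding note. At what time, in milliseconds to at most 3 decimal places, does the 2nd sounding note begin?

1. 0.0ms @ 0 + 2093.023ms (3)
2. 2093.023ms @ 3 + 1569.767ms (9/4)
3. 3662.791ms @ 21/4 + 523.256ms (3/4)

note 2 onset = 3b = 2093.023ms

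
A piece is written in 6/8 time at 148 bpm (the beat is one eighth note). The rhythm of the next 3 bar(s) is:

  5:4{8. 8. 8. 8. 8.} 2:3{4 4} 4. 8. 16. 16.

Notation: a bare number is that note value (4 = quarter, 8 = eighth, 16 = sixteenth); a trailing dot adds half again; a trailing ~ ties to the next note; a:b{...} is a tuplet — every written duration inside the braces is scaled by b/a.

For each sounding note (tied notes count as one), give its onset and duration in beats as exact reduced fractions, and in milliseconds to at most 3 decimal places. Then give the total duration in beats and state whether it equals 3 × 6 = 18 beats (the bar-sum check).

1) 0.0ms=0b +486.486ms=6/5b
2) 486.486ms=6/5b +486.486ms=6/5b
3) 972.973ms=12/5b +486.486ms=6/5b
4) 1459.459ms=18/5b +486.486ms=6/5b
5) 1945.946ms=24/5b +486.486ms=6/5b
6) 2432.432ms=6b +1216.216ms=3b
7) 3648.649ms=9b +1216.216ms=3b
8) 4864.865ms=12b +1216.216ms=3b
9) 6081.081ms=15b +608.108ms=3/2b
10) 6689.189ms=33/2b +304.054ms=3/4b
11) 6993.243ms=69/4b +304.054ms=3/4b
Σ=18b of 18 (148bpm 6/8) — PASS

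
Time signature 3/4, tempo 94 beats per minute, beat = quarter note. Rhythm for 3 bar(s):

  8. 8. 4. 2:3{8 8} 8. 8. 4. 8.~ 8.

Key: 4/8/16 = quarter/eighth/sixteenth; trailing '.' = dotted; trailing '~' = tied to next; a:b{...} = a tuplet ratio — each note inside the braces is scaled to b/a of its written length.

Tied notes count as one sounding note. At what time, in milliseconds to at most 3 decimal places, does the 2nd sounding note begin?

1. 0.0ms @ 0 + 478.723ms (3/4)
2. 478.723ms @ 3/4 + 478.723ms (3/4)
3. 957.447ms @ 3/2 + 957.447ms (3/2)
4. 1914.894ms @ 3 + 478.723ms (3/4)
5. 2393.617ms @ 15/4 + 478.723ms (3/4)
6. 2872.34ms @ 9/2 + 478.723ms (3/4)
7. 3351.064ms @ 21/4 + 478.723ms (3/4)
8. 3829.787ms @ 6 + 957.447ms (3/2)
9. 4787.234ms @ 15/2 + 957.447ms (3/2)

note 2 onset = 3/4b = 478.723ms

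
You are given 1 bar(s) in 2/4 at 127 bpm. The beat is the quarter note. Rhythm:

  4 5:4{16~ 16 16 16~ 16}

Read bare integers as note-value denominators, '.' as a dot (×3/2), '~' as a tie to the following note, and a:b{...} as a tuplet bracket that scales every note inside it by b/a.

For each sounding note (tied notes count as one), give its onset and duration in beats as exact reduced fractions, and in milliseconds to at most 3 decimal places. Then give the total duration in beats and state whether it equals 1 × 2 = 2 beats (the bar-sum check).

1) 0.0ms=0b +472.441ms=1b
2) 472.441ms=1b +188.976ms=2/5b
3) 661.417ms=7/5b +94.488ms=1/5b
4) 755.906ms=8/5b +188.976ms=2/5b
Σ=2b of 2 (127bpm 2/4) — PASS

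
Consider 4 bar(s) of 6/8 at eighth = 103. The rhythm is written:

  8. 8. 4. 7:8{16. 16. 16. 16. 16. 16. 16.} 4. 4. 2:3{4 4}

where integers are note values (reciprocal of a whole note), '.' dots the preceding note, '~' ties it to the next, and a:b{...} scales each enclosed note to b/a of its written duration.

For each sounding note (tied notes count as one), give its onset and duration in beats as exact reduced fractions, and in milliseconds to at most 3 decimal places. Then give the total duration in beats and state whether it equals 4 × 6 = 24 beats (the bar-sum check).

1) 0.0ms=0b +873.786ms=3/2b
2) 873.786ms=3/2b +873.786ms=3/2b
3) 1747.573ms=3b +1747.573ms=3b
4) 3495.146ms=6b +499.307ms=6/7b
5) 3994.452ms=48/7b +499.307ms=6/7b
6) 4493.759ms=54/7b +499.307ms=6/7b
7) 4993.065ms=60/7b +499.307ms=6/7b
8) 5492.372ms=66/7b +499.307ms=6/7b
9) 5991.678ms=72/7b +499.307ms=6/7b
10) 6490.985ms=78/7b +499.307ms=6/7b
11) 6990.291ms=12b +1747.573ms=3b
12) 8737.864ms=15b +1747.573ms=3b
13) 10485.437ms=18b +1747.573ms=3b
14) 12233.01ms=21b +1747.573ms=3b
Σ=24b of 24 (103bpm 6/8) — PASS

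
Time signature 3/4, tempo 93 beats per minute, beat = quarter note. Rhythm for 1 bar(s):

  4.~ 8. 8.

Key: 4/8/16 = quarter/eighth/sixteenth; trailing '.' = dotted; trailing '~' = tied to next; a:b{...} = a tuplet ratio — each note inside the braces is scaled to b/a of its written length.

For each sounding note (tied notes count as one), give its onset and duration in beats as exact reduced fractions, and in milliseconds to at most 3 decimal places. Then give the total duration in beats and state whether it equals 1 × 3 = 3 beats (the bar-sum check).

1) 0.0ms=0b +1451.613ms=9/4b
2) 1451.613ms=9/4b +483.871ms=3/4b
Σ=3b of 3 (93bpm 3/4) — PASS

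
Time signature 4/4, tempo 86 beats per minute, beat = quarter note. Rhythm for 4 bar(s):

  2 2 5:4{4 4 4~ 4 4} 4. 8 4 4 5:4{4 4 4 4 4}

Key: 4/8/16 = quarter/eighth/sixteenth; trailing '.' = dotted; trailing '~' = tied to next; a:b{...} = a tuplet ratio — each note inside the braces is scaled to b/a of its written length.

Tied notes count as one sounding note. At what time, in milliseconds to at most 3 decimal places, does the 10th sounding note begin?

1. 0.0ms @ 0 + 1395.349ms (2)
2. 1395.349ms @ 2 + 1395.349ms (2)
3. 2790.698ms @ 4 + 558.14ms (4/5)
4. 3348.837ms @ 24/5 + 558.14ms (4/5)
5. 3906.977ms @ 28/5 + 1116.279ms (8/5)
6. 5023.256ms @ 36/5 + 558.14ms (4/5)
7. 5581.395ms @ 8 + 1046.512ms (3/2)
8. 6627.907ms @ 19/2 + 348.837ms (1/2)
9. 6976.744ms @ 10 + 697.674ms (1)
10. 7674.419ms @ 11 + 697.674ms (1)
11. 8372.093ms @ 12 + 558.14ms (4/5)
12. 8930.233ms @ 64/5 + 558.14ms (4/5)
13. 9488.372ms @ 68/5 + 558.14ms (4/5)
14. 10046.512ms @ 72/5 + 558.14ms (4/5)
15. 10604.651ms @ 76/5 + 558.14ms (4/5)

note 10 onset = 11b = 7674.419ms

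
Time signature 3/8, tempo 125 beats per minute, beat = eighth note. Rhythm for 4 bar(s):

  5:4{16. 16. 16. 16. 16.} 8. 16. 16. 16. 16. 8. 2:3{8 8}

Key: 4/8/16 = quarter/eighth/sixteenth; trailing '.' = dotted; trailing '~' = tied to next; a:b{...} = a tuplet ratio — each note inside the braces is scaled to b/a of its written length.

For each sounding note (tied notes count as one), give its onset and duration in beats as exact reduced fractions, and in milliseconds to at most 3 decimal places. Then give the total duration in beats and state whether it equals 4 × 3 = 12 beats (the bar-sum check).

1) 0.0ms=0b +288.0ms=3/5b
2) 288.0ms=3/5b +288.0ms=3/5b
3) 576.0ms=6/5b +288.0ms=3/5b
4) 864.0ms=9/5b +288.0ms=3/5b
5) 1152.0ms=12/5b +288.0ms=3/5b
6) 1440.0ms=3b +720.0ms=3/2b
7) 2160.0ms=9/2b +360.0ms=3/4b
8) 2520.0ms=21/4b +360.0ms=3/4b
9) 2880.0ms=6b +360.0ms=3/4b
10) 3240.0ms=27/4b +360.0ms=3/4b
11) 3600.0ms=15/2b +720.0ms=3/2b
12) 4320.0ms=9b +720.0ms=3/2b
13) 5040.0ms=21/2b +720.0ms=3/2b
Σ=12b of 12 (125bpm 3/8) — PASS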